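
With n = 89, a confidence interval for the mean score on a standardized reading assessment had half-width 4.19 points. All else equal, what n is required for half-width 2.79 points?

201

Margin of error scales as 1/√n, so n₂ = n₁·(E₁/E₂)².
n₂ = 89 × (4.19/2.79)² = 89 × 2.255 = 200.69
Round up: n₂ = 201.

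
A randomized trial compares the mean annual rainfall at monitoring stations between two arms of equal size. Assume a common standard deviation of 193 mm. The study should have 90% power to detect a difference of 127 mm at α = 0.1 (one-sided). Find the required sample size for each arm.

For two equal groups, n per group = 2·((z_α + z_β)·σ/δ)².
z_α = 1.282; z_β = 1.282 (power 90%).
n = 2 × (2.564 × 193 / 127)² = 2 × 15.18 = 30.36
Round up: n = 31 per group.

31 per group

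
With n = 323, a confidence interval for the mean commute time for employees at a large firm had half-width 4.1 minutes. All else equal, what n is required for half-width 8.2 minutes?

Margin of error scales as 1/√n, so n₂ = n₁·(E₁/E₂)².
n₂ = 323 × (4.1/8.2)² = 323 × 0.25 = 80.75
Round up: n₂ = 81.

81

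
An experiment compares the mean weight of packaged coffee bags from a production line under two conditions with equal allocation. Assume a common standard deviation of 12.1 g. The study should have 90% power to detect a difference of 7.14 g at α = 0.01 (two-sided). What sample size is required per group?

For two equal groups, n per group = 2·((z_{α/2} + z_β)·σ/δ)².
z_{α/2} = 2.576; z_β = 1.282 (power 90%).
n = 2 × (3.858 × 12.1 / 7.14)² = 2 × 42.75 = 85.50
Round up: n = 86 per group.

86 per group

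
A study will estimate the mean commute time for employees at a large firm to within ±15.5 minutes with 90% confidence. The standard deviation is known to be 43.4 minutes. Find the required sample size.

22

For a mean, the margin of error is E = z·σ/√n, so n = (zσ/E)².
At 90% confidence, z = 1.645.
n = (1.645 × 43.4 / 15.5)² = 21.22
Round up: n = 22.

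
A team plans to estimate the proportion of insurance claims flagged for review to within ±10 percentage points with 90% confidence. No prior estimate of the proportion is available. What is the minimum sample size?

68

For a proportion with margin E = 0.1 at 90% confidence, z = 1.645.
With no prior estimate, use p = 0.5, which maximizes p(1−p) at 0.25.
n = 0.25 × (z/E)² = 0.25 × (1.645/0.1)² = 67.65
Round up: n = 68.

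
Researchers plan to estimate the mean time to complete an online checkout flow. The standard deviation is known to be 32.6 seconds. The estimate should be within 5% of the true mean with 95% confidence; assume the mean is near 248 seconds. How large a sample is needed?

For a mean, the margin of error is E = z·σ/√n, so n = (zσ/E)².
At 95% confidence, z = 1.960.
E = 5% of 248 = 12.4 seconds.
n = (1.960 × 32.6 / 12.4)² = 26.55
Round up: n = 27.

27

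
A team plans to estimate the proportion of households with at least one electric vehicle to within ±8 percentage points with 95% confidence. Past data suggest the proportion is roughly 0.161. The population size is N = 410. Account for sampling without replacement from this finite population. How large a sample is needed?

For a proportion with margin E = 0.08 at 95% confidence, z = 1.960.
n = p̂(1−p̂)(z/E)² = 0.161 × 0.839 × (1.960/0.08)² = 81.08 — call this n₀.
Finite-population correction with N = 410: n = n₀ / (1 + (n₀−1)/N) = 81.08 / 1.195 = 67.85
Round up: n = 68.

68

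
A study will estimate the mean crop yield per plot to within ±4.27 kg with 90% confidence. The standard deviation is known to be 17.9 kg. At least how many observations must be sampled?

n = 48

For a mean, the margin of error is E = z·σ/√n, so n = (zσ/E)².
At 90% confidence, z = 1.645.
n = (1.645 × 17.9 / 4.27)² = 47.55
Round up: n = 48.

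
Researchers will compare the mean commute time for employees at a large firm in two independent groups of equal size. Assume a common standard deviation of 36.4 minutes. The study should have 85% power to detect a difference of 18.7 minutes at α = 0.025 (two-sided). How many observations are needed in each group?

For two equal groups, n per group = 2·((z_{α/2} + z_β)·σ/δ)².
z_{α/2} = 2.241; z_β = 1.036 (power 85%).
n = 2 × (3.277 × 36.4 / 18.7)² = 2 × 40.69 = 81.38
Round up: n = 82 per group.

82 per group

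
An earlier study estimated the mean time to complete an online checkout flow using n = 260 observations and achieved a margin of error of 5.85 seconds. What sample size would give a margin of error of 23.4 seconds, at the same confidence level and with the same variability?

17

Margin of error scales as 1/√n, so n₂ = n₁·(E₁/E₂)².
n₂ = 260 × (5.85/23.4)² = 260 × 0.0625 = 16.25
Round up: n₂ = 17.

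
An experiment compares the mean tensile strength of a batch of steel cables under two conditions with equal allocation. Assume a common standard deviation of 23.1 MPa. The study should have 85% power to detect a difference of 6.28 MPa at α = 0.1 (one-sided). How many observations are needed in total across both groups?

292 total

For two equal groups, n per group = 2·((z_α + z_β)·σ/δ)².
z_α = 1.282; z_β = 1.036 (power 85%).
n = 2 × (2.318 × 23.1 / 6.28)² = 2 × 72.70 = 145.40
Round up: n = 146 per group.
Total across both groups: 2 × 146 = 292.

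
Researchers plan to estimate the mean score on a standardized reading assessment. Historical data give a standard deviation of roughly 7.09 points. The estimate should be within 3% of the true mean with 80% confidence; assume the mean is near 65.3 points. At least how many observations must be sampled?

22

For a mean, the margin of error is E = z·σ/√n, so n = (zσ/E)².
At 80% confidence, z = 1.282.
E = 3% of 65.3 = 1.959 points.
n = (1.282 × 7.09 / 1.959)² = 21.53
Round up: n = 22.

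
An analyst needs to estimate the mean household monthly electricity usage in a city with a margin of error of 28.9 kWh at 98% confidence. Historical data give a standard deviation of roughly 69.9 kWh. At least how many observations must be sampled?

For a mean, the margin of error is E = z·σ/√n, so n = (zσ/E)².
At 98% confidence, z = 2.326.
n = (2.326 × 69.9 / 28.9)² = 31.65
Round up: n = 32.

32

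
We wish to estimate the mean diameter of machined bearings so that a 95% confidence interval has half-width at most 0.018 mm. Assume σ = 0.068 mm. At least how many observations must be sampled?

For a mean, the margin of error is E = z·σ/√n, so n = (zσ/E)².
At 95% confidence, z = 1.960.
n = (1.960 × 0.068 / 0.018)² = 54.83
Round up: n = 55.

n = 55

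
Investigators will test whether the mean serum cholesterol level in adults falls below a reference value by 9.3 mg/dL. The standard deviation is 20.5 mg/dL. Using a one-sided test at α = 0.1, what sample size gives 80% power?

n = 22

For a one-sample z-test, n = ((z_α + z_β)·σ/δ)².
z_α = 1.282 (one-sided α = 0.1); z_β = 0.842 (power 80% → β = 0.2).
n = (2.124 × 20.5 / 9.3)² = 21.92
Round up: n = 22.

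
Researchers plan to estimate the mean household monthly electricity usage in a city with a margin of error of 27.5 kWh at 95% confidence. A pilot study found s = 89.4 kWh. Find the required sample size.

For a mean, the margin of error is E = z·σ/√n, so n = (zσ/E)².
At 95% confidence, z = 1.960.
n = (1.960 × 89.4 / 27.5)² = 40.60
Round up: n = 41.

n = 41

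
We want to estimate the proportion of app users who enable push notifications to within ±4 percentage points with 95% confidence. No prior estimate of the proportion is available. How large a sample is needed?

For a proportion with margin E = 0.04 at 95% confidence, z = 1.960.
With no prior estimate, use p = 0.5, which maximizes p(1−p) at 0.25.
n = 0.25 × (z/E)² = 0.25 × (1.960/0.04)² = 600.25
Round up: n = 601.

n = 601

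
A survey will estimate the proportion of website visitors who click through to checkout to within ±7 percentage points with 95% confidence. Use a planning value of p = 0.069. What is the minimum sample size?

51

For a proportion with margin E = 0.07 at 95% confidence, z = 1.960.
n = p̂(1−p̂)(z/E)² = 0.069 × 0.931 × (1.960/0.07)² = 50.36
Round up: n = 51.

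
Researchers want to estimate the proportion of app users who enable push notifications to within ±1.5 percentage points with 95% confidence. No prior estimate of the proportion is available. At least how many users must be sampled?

4269

For a proportion with margin E = 0.015 at 95% confidence, z = 1.960.
With no prior estimate, use p = 0.5, which maximizes p(1−p) at 0.25.
n = 0.25 × (z/E)² = 0.25 × (1.960/0.015)² = 4268.44
Round up: n = 4269.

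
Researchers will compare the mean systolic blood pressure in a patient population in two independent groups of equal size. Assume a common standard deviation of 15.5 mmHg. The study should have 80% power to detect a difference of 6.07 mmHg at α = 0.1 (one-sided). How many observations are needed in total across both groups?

For two equal groups, n per group = 2·((z_α + z_β)·σ/δ)².
z_α = 1.282; z_β = 0.842 (power 80%).
n = 2 × (2.124 × 15.5 / 6.07)² = 2 × 29.42 = 58.84
Round up: n = 59 per group.
Total across both groups: 2 × 59 = 118.

118 total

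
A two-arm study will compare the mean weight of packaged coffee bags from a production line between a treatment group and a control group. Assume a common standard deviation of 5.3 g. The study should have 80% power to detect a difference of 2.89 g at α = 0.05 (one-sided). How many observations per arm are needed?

For two equal groups, n per group = 2·((z_α + z_β)·σ/δ)².
z_α = 1.645; z_β = 0.842 (power 80%).
n = 2 × (2.487 × 5.3 / 2.89)² = 2 × 20.80 = 41.60
Round up: n = 42 per group.

42 per group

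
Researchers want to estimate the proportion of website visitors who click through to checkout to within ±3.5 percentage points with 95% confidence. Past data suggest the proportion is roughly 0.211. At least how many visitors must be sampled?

n = 523

For a proportion with margin E = 0.035 at 95% confidence, z = 1.960.
n = p̂(1−p̂)(z/E)² = 0.211 × 0.789 × (1.960/0.035)² = 522.08
Round up: n = 523.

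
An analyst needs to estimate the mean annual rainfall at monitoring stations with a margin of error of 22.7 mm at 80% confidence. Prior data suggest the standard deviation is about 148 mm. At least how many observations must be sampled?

70

For a mean, the margin of error is E = z·σ/√n, so n = (zσ/E)².
At 80% confidence, z = 1.282.
n = (1.282 × 148 / 22.7)² = 69.86
Round up: n = 70.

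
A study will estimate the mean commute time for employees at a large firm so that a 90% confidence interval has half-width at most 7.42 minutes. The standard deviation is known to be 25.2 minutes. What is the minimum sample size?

32

For a mean, the margin of error is E = z·σ/√n, so n = (zσ/E)².
At 90% confidence, z = 1.645.
n = (1.645 × 25.2 / 7.42)² = 31.21
Round up: n = 32.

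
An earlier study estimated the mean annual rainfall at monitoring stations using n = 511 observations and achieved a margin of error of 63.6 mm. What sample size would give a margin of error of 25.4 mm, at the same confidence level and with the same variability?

3204

Margin of error scales as 1/√n, so n₂ = n₁·(E₁/E₂)².
n₂ = 511 × (63.6/25.4)² = 511 × 6.27 = 3203.97
Round up: n₂ = 3204.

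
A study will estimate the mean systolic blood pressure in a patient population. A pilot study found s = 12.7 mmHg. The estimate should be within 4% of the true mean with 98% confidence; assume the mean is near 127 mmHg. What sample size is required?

n = 34

For a mean, the margin of error is E = z·σ/√n, so n = (zσ/E)².
At 98% confidence, z = 2.326.
E = 4% of 127 = 5.08 mmHg.
n = (2.326 × 12.7 / 5.08)² = 33.81
Round up: n = 34.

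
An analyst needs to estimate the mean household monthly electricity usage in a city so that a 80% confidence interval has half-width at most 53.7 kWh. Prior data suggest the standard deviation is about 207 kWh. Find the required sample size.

For a mean, the margin of error is E = z·σ/√n, so n = (zσ/E)².
At 80% confidence, z = 1.282.
n = (1.282 × 207 / 53.7)² = 24.42
Round up: n = 25.

25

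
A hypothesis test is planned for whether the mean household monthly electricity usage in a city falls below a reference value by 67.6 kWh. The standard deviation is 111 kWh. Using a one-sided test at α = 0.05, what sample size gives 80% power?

n = 17

For a one-sample z-test, n = ((z_α + z_β)·σ/δ)².
z_α = 1.645 (one-sided α = 0.05); z_β = 0.842 (power 80% → β = 0.2).
n = (2.487 × 111 / 67.6)² = 16.68
Round up: n = 17.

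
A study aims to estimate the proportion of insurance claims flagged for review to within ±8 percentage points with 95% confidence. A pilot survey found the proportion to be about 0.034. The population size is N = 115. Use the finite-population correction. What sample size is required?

n = 17

For a proportion with margin E = 0.08 at 95% confidence, z = 1.960.
n = p̂(1−p̂)(z/E)² = 0.034 × 0.966 × (1.960/0.08)² = 19.71 — call this n₀.
Finite-population correction with N = 115: n = n₀ / (1 + (n₀−1)/N) = 19.71 / 1.163 = 16.95
Round up: n = 17.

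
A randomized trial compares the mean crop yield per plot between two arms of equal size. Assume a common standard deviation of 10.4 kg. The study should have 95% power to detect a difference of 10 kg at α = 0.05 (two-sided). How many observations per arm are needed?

For two equal groups, n per group = 2·((z_{α/2} + z_β)·σ/δ)².
z_{α/2} = 1.960; z_β = 1.645 (power 95%).
n = 2 × (3.605 × 10.4 / 10)² = 2 × 14.06 = 28.12
Round up: n = 29 per group.

29 per group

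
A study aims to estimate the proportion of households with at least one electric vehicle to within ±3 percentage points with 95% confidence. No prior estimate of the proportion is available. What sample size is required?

For a proportion with margin E = 0.03 at 95% confidence, z = 1.960.
With no prior estimate, use p = 0.5, which maximizes p(1−p) at 0.25.
n = 0.25 × (z/E)² = 0.25 × (1.960/0.03)² = 1067.11
Round up: n = 1068.

1068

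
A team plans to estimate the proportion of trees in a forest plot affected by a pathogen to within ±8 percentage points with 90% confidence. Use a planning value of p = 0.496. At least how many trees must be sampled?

For a proportion with margin E = 0.08 at 90% confidence, z = 1.645.
n = p̂(1−p̂)(z/E)² = 0.496 × 0.504 × (1.645/0.08)² = 105.70
Round up: n = 106.

106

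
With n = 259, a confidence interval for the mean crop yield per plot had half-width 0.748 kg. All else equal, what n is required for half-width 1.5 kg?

65

Margin of error scales as 1/√n, so n₂ = n₁·(E₁/E₂)².
n₂ = 259 × (0.748/1.5)² = 259 × 0.2487 = 64.41
Round up: n₂ = 65.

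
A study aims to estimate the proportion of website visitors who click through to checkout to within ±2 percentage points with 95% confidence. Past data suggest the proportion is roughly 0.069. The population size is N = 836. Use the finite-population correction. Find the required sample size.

For a proportion with margin E = 0.02 at 95% confidence, z = 1.960.
n = p̂(1−p̂)(z/E)² = 0.069 × 0.931 × (1.960/0.02)² = 616.95 — call this n₀.
Finite-population correction with N = 836: n = n₀ / (1 + (n₀−1)/N) = 616.95 / 1.737 = 355.18
Round up: n = 356.

356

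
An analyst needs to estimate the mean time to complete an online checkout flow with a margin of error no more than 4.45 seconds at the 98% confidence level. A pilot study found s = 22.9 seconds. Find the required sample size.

144

For a mean, the margin of error is E = z·σ/√n, so n = (zσ/E)².
At 98% confidence, z = 2.326.
n = (2.326 × 22.9 / 4.45)² = 143.27
Round up: n = 144.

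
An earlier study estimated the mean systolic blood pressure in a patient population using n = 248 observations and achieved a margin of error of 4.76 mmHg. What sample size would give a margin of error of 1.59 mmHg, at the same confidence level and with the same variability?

n = 2223

Margin of error scales as 1/√n, so n₂ = n₁·(E₁/E₂)².
n₂ = 248 × (4.76/1.59)² = 248 × 8.962 = 2222.58
Round up: n₂ = 2223.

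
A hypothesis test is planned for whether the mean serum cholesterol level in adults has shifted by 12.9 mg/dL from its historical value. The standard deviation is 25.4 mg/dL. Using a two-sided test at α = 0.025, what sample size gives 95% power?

For a one-sample z-test, n = ((z_{α/2} + z_β)·σ/δ)².
z_{α/2} = 2.241 (two-sided α = 0.025); z_β = 1.645 (power 95% → β = 0.05).
n = (3.886 × 25.4 / 12.9)² = 58.55
Round up: n = 59.

59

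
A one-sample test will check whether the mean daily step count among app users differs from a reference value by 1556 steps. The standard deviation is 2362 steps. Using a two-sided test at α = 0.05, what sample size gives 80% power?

19

For a one-sample z-test, n = ((z_{α/2} + z_β)·σ/δ)².
z_{α/2} = 1.960 (two-sided α = 0.05); z_β = 0.842 (power 80% → β = 0.2).
n = (2.802 × 2362 / 1556)² = 18.09
Round up: n = 19.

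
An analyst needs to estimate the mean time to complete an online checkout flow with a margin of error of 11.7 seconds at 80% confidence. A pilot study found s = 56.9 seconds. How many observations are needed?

For a mean, the margin of error is E = z·σ/√n, so n = (zσ/E)².
At 80% confidence, z = 1.282.
n = (1.282 × 56.9 / 11.7)² = 38.87
Round up: n = 39.

39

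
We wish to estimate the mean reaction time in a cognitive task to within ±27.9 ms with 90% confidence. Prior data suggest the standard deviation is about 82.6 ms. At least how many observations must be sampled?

24

For a mean, the margin of error is E = z·σ/√n, so n = (zσ/E)².
At 90% confidence, z = 1.645.
n = (1.645 × 82.6 / 27.9)² = 23.72
Round up: n = 24.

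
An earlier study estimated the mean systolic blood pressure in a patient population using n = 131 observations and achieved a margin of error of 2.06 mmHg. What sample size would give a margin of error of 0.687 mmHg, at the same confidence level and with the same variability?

Margin of error scales as 1/√n, so n₂ = n₁·(E₁/E₂)².
n₂ = 131 × (2.06/0.687)² = 131 × 8.991 = 1177.82
Round up: n₂ = 1178.

1178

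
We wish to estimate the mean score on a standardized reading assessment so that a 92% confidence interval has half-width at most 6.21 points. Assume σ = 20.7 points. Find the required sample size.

35

For a mean, the margin of error is E = z·σ/√n, so n = (zσ/E)².
At 92% confidence, z = 1.751.
n = (1.751 × 20.7 / 6.21)² = 34.07
Round up: n = 35.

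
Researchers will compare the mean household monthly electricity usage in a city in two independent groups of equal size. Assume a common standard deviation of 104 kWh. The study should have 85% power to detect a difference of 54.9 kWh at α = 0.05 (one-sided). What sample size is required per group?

52 per group

For two equal groups, n per group = 2·((z_α + z_β)·σ/δ)².
z_α = 1.645; z_β = 1.036 (power 85%).
n = 2 × (2.681 × 104 / 54.9)² = 2 × 25.79 = 51.58
Round up: n = 52 per group.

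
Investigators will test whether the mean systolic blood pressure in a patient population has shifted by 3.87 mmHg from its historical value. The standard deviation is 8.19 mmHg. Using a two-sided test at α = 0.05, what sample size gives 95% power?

For a one-sample z-test, n = ((z_{α/2} + z_β)·σ/δ)².
z_{α/2} = 1.960 (two-sided α = 0.05); z_β = 1.645 (power 95% → β = 0.05).
n = (3.605 × 8.19 / 3.87)² = 58.20
Round up: n = 59.

59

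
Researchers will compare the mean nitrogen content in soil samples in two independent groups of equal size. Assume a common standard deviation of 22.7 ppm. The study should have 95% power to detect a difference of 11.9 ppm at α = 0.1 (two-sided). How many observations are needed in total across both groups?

158 total

For two equal groups, n per group = 2·((z_{α/2} + z_β)·σ/δ)².
z_{α/2} = 1.645; z_β = 1.645 (power 95%).
n = 2 × (3.290 × 22.7 / 11.9)² = 2 × 39.39 = 78.78
Round up: n = 79 per group.
Total across both groups: 2 × 79 = 158.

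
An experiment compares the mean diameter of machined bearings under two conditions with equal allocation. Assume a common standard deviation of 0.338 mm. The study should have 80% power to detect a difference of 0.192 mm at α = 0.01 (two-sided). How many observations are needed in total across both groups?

146 total

For two equal groups, n per group = 2·((z_{α/2} + z_β)·σ/δ)².
z_{α/2} = 2.576; z_β = 0.842 (power 80%).
n = 2 × (3.418 × 0.338 / 0.192)² = 2 × 36.21 = 72.42
Round up: n = 73 per group.
Total across both groups: 2 × 73 = 146.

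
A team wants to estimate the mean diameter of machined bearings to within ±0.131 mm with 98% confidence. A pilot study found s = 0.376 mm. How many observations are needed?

45

For a mean, the margin of error is E = z·σ/√n, so n = (zσ/E)².
At 98% confidence, z = 2.326.
n = (2.326 × 0.376 / 0.131)² = 44.57
Round up: n = 45.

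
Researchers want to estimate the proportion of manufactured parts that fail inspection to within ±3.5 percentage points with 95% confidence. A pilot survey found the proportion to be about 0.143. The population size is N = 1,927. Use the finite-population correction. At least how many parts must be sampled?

For a proportion with margin E = 0.035 at 95% confidence, z = 1.960.
n = p̂(1−p̂)(z/E)² = 0.143 × 0.857 × (1.960/0.035)² = 384.32 — call this n₀.
Finite-population correction with N = 1,927: n = n₀ / (1 + (n₀−1)/N) = 384.32 / 1.199 = 320.53
Round up: n = 321.

n = 321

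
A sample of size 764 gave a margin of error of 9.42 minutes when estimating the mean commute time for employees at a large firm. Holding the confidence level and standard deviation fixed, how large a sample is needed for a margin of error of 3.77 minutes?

Margin of error scales as 1/√n, so n₂ = n₁·(E₁/E₂)².
n₂ = 764 × (9.42/3.77)² = 764 × 6.243 = 4769.65
Round up: n₂ = 4770.

n = 4770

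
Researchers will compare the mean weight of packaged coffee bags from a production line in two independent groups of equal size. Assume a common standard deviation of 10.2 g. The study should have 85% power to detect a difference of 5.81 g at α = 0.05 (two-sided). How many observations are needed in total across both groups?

For two equal groups, n per group = 2·((z_{α/2} + z_β)·σ/δ)².
z_{α/2} = 1.960; z_β = 1.036 (power 85%).
n = 2 × (2.996 × 10.2 / 5.81)² = 2 × 27.67 = 55.34
Round up: n = 56 per group.
Total across both groups: 2 × 56 = 112.

112 total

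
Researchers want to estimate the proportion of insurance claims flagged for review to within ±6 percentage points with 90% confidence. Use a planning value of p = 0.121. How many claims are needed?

For a proportion with margin E = 0.06 at 90% confidence, z = 1.645.
n = p̂(1−p̂)(z/E)² = 0.121 × 0.879 × (1.645/0.06)² = 79.95
Round up: n = 80.

n = 80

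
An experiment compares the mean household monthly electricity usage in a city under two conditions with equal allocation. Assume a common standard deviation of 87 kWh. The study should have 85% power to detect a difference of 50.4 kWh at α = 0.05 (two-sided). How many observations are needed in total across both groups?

For two equal groups, n per group = 2·((z_{α/2} + z_β)·σ/δ)².
z_{α/2} = 1.960; z_β = 1.036 (power 85%).
n = 2 × (2.996 × 87 / 50.4)² = 2 × 26.75 = 53.50
Round up: n = 54 per group.
Total across both groups: 2 × 54 = 108.

108 total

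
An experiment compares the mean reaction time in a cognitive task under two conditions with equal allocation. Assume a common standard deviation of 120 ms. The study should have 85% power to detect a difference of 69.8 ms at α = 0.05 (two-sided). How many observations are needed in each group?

54 per group

For two equal groups, n per group = 2·((z_{α/2} + z_β)·σ/δ)².
z_{α/2} = 1.960; z_β = 1.036 (power 85%).
n = 2 × (2.996 × 120 / 69.8)² = 2 × 26.53 = 53.06
Round up: n = 54 per group.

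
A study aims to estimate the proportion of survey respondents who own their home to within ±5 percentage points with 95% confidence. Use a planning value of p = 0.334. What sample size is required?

For a proportion with margin E = 0.05 at 95% confidence, z = 1.960.
n = p̂(1−p̂)(z/E)² = 0.334 × 0.666 × (1.960/0.05)² = 341.82
Round up: n = 342.

342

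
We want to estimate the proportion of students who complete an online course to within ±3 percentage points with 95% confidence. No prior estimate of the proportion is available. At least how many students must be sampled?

1068

For a proportion with margin E = 0.03 at 95% confidence, z = 1.960.
With no prior estimate, use p = 0.5, which maximizes p(1−p) at 0.25.
n = 0.25 × (z/E)² = 0.25 × (1.960/0.03)² = 1067.11
Round up: n = 1068.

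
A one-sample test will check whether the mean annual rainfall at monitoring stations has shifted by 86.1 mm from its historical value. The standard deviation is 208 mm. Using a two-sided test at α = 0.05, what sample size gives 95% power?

76

For a one-sample z-test, n = ((z_{α/2} + z_β)·σ/δ)².
z_{α/2} = 1.960 (two-sided α = 0.05); z_β = 1.645 (power 95% → β = 0.05).
n = (3.605 × 208 / 86.1)² = 75.85
Round up: n = 76.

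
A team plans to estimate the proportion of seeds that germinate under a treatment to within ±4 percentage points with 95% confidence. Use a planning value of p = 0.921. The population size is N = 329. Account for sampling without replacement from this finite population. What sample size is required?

115

For a proportion with margin E = 0.04 at 95% confidence, z = 1.960.
n = p̂(1−p̂)(z/E)² = 0.921 × 0.079 × (1.960/0.04)² = 174.69 — call this n₀.
Finite-population correction with N = 329: n = n₀ / (1 + (n₀−1)/N) = 174.69 / 1.528 = 114.33
Round up: n = 115.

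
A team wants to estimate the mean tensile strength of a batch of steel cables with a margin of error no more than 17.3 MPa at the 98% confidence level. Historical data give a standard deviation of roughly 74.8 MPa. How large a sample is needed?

For a mean, the margin of error is E = z·σ/√n, so n = (zσ/E)².
At 98% confidence, z = 2.326.
n = (2.326 × 74.8 / 17.3)² = 101.14
Round up: n = 102.

102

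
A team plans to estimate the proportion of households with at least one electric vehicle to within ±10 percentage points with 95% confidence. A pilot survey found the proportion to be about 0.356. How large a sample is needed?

For a proportion with margin E = 0.1 at 95% confidence, z = 1.960.
n = p̂(1−p̂)(z/E)² = 0.356 × 0.644 × (1.960/0.1)² = 88.07
Round up: n = 89.

89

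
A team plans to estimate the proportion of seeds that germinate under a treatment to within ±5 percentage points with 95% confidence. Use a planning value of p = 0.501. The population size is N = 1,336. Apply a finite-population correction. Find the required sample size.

299

For a proportion with margin E = 0.05 at 95% confidence, z = 1.960.
n = p̂(1−p̂)(z/E)² = 0.501 × 0.499 × (1.960/0.05)² = 384.16 — call this n₀.
Finite-population correction with N = 1,336: n = n₀ / (1 + (n₀−1)/N) = 384.16 / 1.287 = 298.49
Round up: n = 299.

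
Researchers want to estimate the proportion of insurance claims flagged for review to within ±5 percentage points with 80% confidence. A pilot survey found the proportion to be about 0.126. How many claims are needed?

n = 73

For a proportion with margin E = 0.05 at 80% confidence, z = 1.282.
n = p̂(1−p̂)(z/E)² = 0.126 × 0.874 × (1.282/0.05)² = 72.40
Round up: n = 73.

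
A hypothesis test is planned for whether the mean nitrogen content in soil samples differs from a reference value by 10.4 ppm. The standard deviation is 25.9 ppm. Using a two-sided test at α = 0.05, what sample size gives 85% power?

For a one-sample z-test, n = ((z_{α/2} + z_β)·σ/δ)².
z_{α/2} = 1.960 (two-sided α = 0.05); z_β = 1.036 (power 85% → β = 0.15).
n = (2.996 × 25.9 / 10.4)² = 55.67
Round up: n = 56.

56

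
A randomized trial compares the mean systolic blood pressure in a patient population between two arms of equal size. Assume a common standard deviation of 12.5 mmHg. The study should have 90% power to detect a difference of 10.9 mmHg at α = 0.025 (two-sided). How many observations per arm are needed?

For two equal groups, n per group = 2·((z_{α/2} + z_β)·σ/δ)².
z_{α/2} = 2.241; z_β = 1.282 (power 90%).
n = 2 × (3.523 × 12.5 / 10.9)² = 2 × 16.32 = 32.64
Round up: n = 33 per group.

33 per group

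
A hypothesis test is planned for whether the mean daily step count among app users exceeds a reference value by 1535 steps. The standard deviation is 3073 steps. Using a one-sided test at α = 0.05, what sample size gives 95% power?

For a one-sample z-test, n = ((z_α + z_β)·σ/δ)².
z_α = 1.645 (one-sided α = 0.05); z_β = 1.645 (power 95% → β = 0.05).
n = (3.290 × 3073 / 1535)² = 43.38
Round up: n = 44.

n = 44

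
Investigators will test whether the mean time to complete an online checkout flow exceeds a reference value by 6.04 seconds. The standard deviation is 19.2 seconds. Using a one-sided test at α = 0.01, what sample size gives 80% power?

n = 102

For a one-sample z-test, n = ((z_α + z_β)·σ/δ)².
z_α = 2.326 (one-sided α = 0.01); z_β = 0.842 (power 80% → β = 0.2).
n = (3.168 × 19.2 / 6.04)² = 101.41
Round up: n = 102.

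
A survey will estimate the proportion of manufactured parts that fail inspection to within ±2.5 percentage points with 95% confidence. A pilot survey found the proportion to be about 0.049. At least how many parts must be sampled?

For a proportion with margin E = 0.025 at 95% confidence, z = 1.960.
n = p̂(1−p̂)(z/E)² = 0.049 × 0.951 × (1.960/0.025)² = 286.42
Round up: n = 287.

287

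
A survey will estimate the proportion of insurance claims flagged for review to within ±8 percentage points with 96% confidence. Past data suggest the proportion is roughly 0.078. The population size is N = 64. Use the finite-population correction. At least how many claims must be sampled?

28

For a proportion with margin E = 0.08 at 96% confidence, z = 2.054.
n = p̂(1−p̂)(z/E)² = 0.078 × 0.922 × (2.054/0.08)² = 47.41 — call this n₀.
Finite-population correction with N = 64: n = n₀ / (1 + (n₀−1)/N) = 47.41 / 1.725 = 27.48
Round up: n = 28.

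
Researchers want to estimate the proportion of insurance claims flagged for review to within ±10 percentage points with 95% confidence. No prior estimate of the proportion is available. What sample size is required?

For a proportion with margin E = 0.1 at 95% confidence, z = 1.960.
With no prior estimate, use p = 0.5, which maximizes p(1−p) at 0.25.
n = 0.25 × (z/E)² = 0.25 × (1.960/0.1)² = 96.04
Round up: n = 97.

n = 97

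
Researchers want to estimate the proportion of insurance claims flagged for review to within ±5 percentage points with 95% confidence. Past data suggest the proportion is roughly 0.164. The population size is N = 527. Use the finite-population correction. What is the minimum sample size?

For a proportion with margin E = 0.05 at 95% confidence, z = 1.960.
n = p̂(1−p̂)(z/E)² = 0.164 × 0.836 × (1.960/0.05)² = 210.68 — call this n₀.
Finite-population correction with N = 527: n = n₀ / (1 + (n₀−1)/N) = 210.68 / 1.398 = 150.70
Round up: n = 151.

n = 151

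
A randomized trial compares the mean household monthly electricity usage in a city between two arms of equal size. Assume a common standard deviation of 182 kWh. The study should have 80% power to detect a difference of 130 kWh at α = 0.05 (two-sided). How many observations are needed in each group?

For two equal groups, n per group = 2·((z_{α/2} + z_β)·σ/δ)².
z_{α/2} = 1.960; z_β = 0.842 (power 80%).
n = 2 × (2.802 × 182 / 130)² = 2 × 15.39 = 30.78
Round up: n = 31 per group.

31 per group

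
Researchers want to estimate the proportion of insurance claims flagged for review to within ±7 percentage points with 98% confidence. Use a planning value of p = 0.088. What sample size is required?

For a proportion with margin E = 0.07 at 98% confidence, z = 2.326.
n = p̂(1−p̂)(z/E)² = 0.088 × 0.912 × (2.326/0.07)² = 88.61
Round up: n = 89.

89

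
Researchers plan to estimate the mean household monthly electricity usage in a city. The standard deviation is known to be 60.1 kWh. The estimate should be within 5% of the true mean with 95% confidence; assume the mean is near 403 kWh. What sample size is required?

For a mean, the margin of error is E = z·σ/√n, so n = (zσ/E)².
At 95% confidence, z = 1.960.
E = 5% of 403 = 20.15 kWh.
n = (1.960 × 60.1 / 20.15)² = 34.18
Round up: n = 35.

35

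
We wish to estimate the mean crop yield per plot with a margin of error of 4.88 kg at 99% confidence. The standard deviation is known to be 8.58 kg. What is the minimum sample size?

21

For a mean, the margin of error is E = z·σ/√n, so n = (zσ/E)².
At 99% confidence, z = 2.576.
n = (2.576 × 8.58 / 4.88)² = 20.51
Round up: n = 21.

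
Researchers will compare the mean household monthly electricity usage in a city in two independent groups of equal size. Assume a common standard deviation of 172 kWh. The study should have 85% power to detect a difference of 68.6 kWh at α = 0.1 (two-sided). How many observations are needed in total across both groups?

For two equal groups, n per group = 2·((z_{α/2} + z_β)·σ/δ)².
z_{α/2} = 1.645; z_β = 1.036 (power 85%).
n = 2 × (2.681 × 172 / 68.6)² = 2 × 45.19 = 90.38
Round up: n = 91 per group.
Total across both groups: 2 × 91 = 182.

182 total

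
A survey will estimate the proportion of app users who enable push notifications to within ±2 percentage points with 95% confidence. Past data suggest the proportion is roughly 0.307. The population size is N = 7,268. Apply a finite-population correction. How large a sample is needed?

n = 1596

For a proportion with margin E = 0.02 at 95% confidence, z = 1.960.
n = p̂(1−p̂)(z/E)² = 0.307 × 0.693 × (1.960/0.02)² = 2043.26 — call this n₀.
Finite-population correction with N = 7,268: n = n₀ / (1 + (n₀−1)/N) = 2043.26 / 1.281 = 1595.05
Round up: n = 1596.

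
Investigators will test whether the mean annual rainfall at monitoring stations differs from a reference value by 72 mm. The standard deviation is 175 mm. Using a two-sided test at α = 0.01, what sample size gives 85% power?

n = 78

For a one-sample z-test, n = ((z_{α/2} + z_β)·σ/δ)².
z_{α/2} = 2.576 (two-sided α = 0.01); z_β = 1.036 (power 85% → β = 0.15).
n = (3.612 × 175 / 72)² = 77.07
Round up: n = 78.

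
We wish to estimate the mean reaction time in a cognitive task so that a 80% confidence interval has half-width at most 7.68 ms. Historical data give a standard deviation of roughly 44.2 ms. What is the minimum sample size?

55

For a mean, the margin of error is E = z·σ/√n, so n = (zσ/E)².
At 80% confidence, z = 1.282.
n = (1.282 × 44.2 / 7.68)² = 54.44
Round up: n = 55.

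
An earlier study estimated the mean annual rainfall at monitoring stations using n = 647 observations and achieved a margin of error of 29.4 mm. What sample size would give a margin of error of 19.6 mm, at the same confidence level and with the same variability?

Margin of error scales as 1/√n, so n₂ = n₁·(E₁/E₂)².
n₂ = 647 × (29.4/19.6)² = 647 × 2.25 = 1455.75
Round up: n₂ = 1456.

1456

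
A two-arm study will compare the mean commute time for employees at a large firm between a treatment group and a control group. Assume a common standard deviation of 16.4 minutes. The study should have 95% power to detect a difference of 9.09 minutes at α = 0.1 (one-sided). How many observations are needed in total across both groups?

For two equal groups, n per group = 2·((z_α + z_β)·σ/δ)².
z_α = 1.282; z_β = 1.645 (power 95%).
n = 2 × (2.927 × 16.4 / 9.09)² = 2 × 27.89 = 55.78
Round up: n = 56 per group.
Total across both groups: 2 × 56 = 112.

112 total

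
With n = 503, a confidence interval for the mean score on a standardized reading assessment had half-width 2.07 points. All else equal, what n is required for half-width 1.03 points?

2032

Margin of error scales as 1/√n, so n₂ = n₁·(E₁/E₂)².
n₂ = 503 × (2.07/1.03)² = 503 × 4.039 = 2031.62
Round up: n₂ = 2032.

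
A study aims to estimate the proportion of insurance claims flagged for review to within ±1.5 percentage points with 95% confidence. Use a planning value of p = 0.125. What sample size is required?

1868

For a proportion with margin E = 0.015 at 95% confidence, z = 1.960.
n = p̂(1−p̂)(z/E)² = 0.125 × 0.875 × (1.960/0.015)² = 1867.44
Round up: n = 1868.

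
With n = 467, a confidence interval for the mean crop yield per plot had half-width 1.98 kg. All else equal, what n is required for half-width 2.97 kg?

208

Margin of error scales as 1/√n, so n₂ = n₁·(E₁/E₂)².
n₂ = 467 × (1.98/2.97)² = 467 × 0.4444 = 207.53
Round up: n₂ = 208.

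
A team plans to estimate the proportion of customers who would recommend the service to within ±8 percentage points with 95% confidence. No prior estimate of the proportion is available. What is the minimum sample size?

For a proportion with margin E = 0.08 at 95% confidence, z = 1.960.
With no prior estimate, use p = 0.5, which maximizes p(1−p) at 0.25.
n = 0.25 × (z/E)² = 0.25 × (1.960/0.08)² = 150.06
Round up: n = 151.

151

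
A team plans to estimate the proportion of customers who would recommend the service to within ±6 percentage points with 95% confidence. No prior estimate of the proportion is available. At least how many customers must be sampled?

n = 267

For a proportion with margin E = 0.06 at 95% confidence, z = 1.960.
With no prior estimate, use p = 0.5, which maximizes p(1−p) at 0.25.
n = 0.25 × (z/E)² = 0.25 × (1.960/0.06)² = 266.78
Round up: n = 267.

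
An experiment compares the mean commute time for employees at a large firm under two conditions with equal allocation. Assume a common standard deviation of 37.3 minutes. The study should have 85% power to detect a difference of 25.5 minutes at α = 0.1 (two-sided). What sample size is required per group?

For two equal groups, n per group = 2·((z_{α/2} + z_β)·σ/δ)².
z_{α/2} = 1.645; z_β = 1.036 (power 85%).
n = 2 × (2.681 × 37.3 / 25.5)² = 2 × 15.38 = 30.76
Round up: n = 31 per group.

31 per group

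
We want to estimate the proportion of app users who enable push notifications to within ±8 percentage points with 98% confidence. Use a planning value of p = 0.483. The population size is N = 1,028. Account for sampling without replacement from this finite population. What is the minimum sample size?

n = 176

For a proportion with margin E = 0.08 at 98% confidence, z = 2.326.
n = p̂(1−p̂)(z/E)² = 0.483 × 0.517 × (2.326/0.08)² = 211.09 — call this n₀.
Finite-population correction with N = 1,028: n = n₀ / (1 + (n₀−1)/N) = 211.09 / 1.204 = 175.32
Round up: n = 176.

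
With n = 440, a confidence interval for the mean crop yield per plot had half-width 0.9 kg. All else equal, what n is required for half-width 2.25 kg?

n = 71

Margin of error scales as 1/√n, so n₂ = n₁·(E₁/E₂)².
n₂ = 440 × (0.9/2.25)² = 440 × 0.16 = 70.40
Round up: n₂ = 71.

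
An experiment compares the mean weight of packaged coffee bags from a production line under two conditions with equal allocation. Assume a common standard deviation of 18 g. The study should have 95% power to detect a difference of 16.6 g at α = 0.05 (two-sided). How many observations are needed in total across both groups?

62 total

For two equal groups, n per group = 2·((z_{α/2} + z_β)·σ/δ)².
z_{α/2} = 1.960; z_β = 1.645 (power 95%).
n = 2 × (3.605 × 18 / 16.6)² = 2 × 15.28 = 30.56
Round up: n = 31 per group.
Total across both groups: 2 × 31 = 62.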